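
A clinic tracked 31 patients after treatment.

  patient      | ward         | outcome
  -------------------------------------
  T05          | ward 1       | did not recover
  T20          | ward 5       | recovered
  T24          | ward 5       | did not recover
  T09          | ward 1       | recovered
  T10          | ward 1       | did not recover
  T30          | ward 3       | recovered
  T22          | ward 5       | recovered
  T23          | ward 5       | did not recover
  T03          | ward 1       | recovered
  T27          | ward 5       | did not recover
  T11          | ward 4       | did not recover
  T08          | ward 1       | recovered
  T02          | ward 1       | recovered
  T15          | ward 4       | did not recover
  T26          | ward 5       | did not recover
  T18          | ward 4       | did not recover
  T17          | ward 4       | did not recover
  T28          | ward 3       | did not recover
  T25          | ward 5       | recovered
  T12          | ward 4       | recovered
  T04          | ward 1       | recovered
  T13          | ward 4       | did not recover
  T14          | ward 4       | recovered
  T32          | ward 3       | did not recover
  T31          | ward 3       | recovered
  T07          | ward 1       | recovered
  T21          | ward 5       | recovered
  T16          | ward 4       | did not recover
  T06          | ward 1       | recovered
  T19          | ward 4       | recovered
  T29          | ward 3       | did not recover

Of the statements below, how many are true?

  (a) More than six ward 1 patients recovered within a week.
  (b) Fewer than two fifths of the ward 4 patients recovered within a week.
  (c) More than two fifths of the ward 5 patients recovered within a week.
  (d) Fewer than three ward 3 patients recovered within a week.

4

(a) ward 1: |A| = 9, |A ∩ B| = 7; needs |A ∩ B| > 6 — true.
(b) ward 4: |A| = 9, |A ∩ B| = 3; needs |A ∩ B| / |A| < 2/5 — true.
(c) ward 5: |A| = 8, |A ∩ B| = 4; needs |A ∩ B| / |A| > 2/5 — true.
(d) ward 3: |A| = 5, |A ∩ B| = 2; needs |A ∩ B| < 3 — true.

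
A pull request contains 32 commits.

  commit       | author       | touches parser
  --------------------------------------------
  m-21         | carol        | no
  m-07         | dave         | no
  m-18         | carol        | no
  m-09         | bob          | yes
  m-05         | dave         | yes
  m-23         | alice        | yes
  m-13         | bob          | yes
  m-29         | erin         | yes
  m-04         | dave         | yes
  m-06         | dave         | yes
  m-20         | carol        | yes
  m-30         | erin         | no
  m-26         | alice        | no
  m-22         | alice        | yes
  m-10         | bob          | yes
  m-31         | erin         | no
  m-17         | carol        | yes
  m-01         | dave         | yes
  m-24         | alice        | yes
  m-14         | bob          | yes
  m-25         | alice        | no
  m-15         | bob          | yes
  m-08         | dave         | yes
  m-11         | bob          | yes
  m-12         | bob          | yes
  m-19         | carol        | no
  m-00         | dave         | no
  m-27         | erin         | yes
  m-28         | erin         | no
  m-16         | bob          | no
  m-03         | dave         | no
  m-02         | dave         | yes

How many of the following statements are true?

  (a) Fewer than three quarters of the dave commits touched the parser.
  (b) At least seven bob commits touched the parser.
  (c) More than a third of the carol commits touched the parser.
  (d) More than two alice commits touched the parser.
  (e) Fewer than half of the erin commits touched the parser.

5

(a) dave: |A| = 9, |A ∩ B| = 6; needs |A ∩ B| / |A| < 3/4 — true.
(b) bob: |A| = 8, |A ∩ B| = 7; needs |A ∩ B| ≥ 7 — true.
(c) carol: |A| = 5, |A ∩ B| = 2; needs |A ∩ B| / |A| > 1/3 — true.
(d) alice: |A| = 5, |A ∩ B| = 3; needs |A ∩ B| > 2 — true.
(e) erin: |A| = 5, |A ∩ B| = 2; needs |A ∩ B| < |A ∖ B| — true.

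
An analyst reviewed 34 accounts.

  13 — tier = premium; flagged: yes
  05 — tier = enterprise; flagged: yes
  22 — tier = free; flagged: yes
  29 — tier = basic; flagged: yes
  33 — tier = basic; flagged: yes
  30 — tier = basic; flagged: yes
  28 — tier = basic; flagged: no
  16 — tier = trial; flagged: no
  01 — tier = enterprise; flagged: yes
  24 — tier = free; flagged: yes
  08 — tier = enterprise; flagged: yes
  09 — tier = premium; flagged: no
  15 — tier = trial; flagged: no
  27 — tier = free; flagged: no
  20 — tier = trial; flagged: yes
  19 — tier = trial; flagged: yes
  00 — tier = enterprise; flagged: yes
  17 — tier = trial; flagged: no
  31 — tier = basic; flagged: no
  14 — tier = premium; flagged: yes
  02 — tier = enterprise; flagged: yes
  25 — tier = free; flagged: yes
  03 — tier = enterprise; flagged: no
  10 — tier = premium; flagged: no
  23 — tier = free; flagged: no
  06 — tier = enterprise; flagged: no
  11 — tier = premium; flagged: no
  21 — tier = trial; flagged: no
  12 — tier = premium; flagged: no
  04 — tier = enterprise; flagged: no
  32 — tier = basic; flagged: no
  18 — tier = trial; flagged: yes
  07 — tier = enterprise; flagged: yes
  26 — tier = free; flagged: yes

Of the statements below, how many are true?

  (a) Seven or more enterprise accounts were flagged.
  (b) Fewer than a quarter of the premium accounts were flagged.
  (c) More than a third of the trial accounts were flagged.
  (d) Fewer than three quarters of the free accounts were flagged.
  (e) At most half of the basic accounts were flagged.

3

(a) enterprise: |A| = 9, |A ∩ B| = 6; needs |A ∩ B| ≥ 7 — false.
(b) premium: |A| = 6, |A ∩ B| = 2; needs |A ∩ B| / |A| < 1/4 — false.
(c) trial: |A| = 7, |A ∩ B| = 3; needs |A ∩ B| / |A| > 1/3 — true.
(d) free: |A| = 6, |A ∩ B| = 4; needs |A ∩ B| / |A| < 3/4 — true.
(e) basic: |A| = 6, |A ∩ B| = 3; needs |A ∩ B| ≤ |A ∖ B| — true.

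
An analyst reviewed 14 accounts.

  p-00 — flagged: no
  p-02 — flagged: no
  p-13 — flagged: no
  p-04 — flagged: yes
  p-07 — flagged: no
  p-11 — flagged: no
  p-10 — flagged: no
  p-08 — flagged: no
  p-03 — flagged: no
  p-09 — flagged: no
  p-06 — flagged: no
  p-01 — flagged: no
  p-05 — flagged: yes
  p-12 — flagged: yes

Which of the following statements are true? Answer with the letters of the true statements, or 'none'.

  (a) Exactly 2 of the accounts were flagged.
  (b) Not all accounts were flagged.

|A| = 14, |A ∩ B| = 3, |A ∖ B| = 11.
(a) |A ∩ B| = 2: fails.
(b) A ⊄ B (|A ∖ B| ≥ 1): holds.

(b)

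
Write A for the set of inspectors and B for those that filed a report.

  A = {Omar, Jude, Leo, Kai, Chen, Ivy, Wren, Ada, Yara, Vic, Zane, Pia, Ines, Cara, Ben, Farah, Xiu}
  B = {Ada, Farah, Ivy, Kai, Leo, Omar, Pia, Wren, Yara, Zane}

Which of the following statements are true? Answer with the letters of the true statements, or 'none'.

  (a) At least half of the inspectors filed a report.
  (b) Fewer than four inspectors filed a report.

|A| = 17, |A ∩ B| = 10, |A ∖ B| = 7.
(a) |A ∩ B| ≥ |A ∖ B|: holds.
(b) |A ∩ B| < 4: fails.

(a)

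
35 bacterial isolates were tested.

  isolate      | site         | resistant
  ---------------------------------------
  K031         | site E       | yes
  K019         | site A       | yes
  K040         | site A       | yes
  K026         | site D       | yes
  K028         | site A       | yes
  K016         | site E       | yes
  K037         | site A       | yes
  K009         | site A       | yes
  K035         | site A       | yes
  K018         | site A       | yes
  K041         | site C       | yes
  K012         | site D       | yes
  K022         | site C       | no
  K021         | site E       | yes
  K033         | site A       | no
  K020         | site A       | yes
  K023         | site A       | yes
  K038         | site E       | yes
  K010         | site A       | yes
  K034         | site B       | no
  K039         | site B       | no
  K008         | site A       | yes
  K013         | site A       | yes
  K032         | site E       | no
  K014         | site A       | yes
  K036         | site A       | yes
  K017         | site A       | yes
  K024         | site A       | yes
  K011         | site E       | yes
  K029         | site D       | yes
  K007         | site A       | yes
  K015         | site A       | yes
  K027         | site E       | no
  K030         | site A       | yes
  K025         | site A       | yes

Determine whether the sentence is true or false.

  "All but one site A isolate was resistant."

Truth condition: |A ∖ B| = 1.
|A| = 21, |A ∩ B| = 20, |A ∖ B| = 1.
|A ∖ B| = 1, so the statement is true.

True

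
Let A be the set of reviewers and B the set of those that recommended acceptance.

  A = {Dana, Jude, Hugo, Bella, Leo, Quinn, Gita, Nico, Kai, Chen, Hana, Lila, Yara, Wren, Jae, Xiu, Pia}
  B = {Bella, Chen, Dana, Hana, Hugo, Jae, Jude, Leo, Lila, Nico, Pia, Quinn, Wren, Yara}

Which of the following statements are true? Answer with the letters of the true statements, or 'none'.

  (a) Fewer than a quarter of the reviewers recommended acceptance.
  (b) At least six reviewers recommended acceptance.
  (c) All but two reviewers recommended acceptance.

(b)

|A| = 17, |A ∩ B| = 14, |A ∖ B| = 3.
(a) |A ∩ B| / |A| < 1/4: fails.
(b) |A ∩ B| ≥ 6: holds.
(c) |A ∖ B| = 2: fails.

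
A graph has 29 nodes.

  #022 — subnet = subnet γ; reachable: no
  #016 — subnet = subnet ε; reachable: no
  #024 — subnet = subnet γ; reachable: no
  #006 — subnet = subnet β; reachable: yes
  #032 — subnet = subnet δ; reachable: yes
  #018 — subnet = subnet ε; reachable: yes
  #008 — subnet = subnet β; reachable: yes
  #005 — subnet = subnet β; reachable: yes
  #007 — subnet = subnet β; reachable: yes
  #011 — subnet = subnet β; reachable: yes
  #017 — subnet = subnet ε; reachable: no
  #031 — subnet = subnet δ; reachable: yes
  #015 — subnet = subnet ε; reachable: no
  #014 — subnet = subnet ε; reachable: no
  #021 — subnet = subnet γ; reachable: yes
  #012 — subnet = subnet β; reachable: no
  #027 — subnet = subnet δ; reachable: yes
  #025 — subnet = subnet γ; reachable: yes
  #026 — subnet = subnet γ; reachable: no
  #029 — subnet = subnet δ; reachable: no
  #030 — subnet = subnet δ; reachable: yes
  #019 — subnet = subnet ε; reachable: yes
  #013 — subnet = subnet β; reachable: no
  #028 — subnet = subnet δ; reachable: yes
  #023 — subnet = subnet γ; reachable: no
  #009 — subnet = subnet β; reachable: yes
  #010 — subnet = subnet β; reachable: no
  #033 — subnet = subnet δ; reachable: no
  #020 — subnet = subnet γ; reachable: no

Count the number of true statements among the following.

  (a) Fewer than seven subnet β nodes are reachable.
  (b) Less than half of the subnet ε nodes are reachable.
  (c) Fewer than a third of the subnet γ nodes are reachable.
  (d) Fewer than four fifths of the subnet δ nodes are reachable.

4

(a) subnet β: |A| = 9, |A ∩ B| = 6; needs |A ∩ B| < 7 — true.
(b) subnet ε: |A| = 6, |A ∩ B| = 2; needs |A ∩ B| < |A ∖ B| — true.
(c) subnet γ: |A| = 7, |A ∩ B| = 2; needs |A ∩ B| / |A| < 1/3 — true.
(d) subnet δ: |A| = 7, |A ∩ B| = 5; needs |A ∩ B| / |A| < 4/5 — true.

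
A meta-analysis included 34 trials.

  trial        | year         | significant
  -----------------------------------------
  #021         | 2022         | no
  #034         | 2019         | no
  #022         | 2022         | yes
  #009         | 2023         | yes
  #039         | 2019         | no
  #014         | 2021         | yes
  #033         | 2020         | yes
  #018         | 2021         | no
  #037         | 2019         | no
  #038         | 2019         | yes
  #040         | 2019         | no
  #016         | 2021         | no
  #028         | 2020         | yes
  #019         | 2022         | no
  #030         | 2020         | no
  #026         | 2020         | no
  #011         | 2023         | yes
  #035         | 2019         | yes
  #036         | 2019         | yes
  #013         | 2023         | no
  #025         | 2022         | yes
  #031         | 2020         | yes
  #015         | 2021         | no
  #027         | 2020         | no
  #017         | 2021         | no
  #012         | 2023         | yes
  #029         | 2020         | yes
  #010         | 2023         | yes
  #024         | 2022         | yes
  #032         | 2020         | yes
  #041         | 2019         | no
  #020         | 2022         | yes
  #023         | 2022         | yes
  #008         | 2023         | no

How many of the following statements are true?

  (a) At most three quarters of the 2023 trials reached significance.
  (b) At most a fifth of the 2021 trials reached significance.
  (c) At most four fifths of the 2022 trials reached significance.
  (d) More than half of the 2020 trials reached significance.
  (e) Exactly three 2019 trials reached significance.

5

(a) 2023: |A| = 6, |A ∩ B| = 4; needs |A ∩ B| / |A| ≤ 3/4 — true.
(b) 2021: |A| = 5, |A ∩ B| = 1; needs |A ∩ B| / |A| ≤ 1/5 — true.
(c) 2022: |A| = 7, |A ∩ B| = 5; needs |A ∩ B| / |A| ≤ 4/5 — true.
(d) 2020: |A| = 8, |A ∩ B| = 5; needs |A ∩ B| > |A ∖ B| — true.
(e) 2019: |A| = 8, |A ∩ B| = 3; needs |A ∩ B| = 3 — true.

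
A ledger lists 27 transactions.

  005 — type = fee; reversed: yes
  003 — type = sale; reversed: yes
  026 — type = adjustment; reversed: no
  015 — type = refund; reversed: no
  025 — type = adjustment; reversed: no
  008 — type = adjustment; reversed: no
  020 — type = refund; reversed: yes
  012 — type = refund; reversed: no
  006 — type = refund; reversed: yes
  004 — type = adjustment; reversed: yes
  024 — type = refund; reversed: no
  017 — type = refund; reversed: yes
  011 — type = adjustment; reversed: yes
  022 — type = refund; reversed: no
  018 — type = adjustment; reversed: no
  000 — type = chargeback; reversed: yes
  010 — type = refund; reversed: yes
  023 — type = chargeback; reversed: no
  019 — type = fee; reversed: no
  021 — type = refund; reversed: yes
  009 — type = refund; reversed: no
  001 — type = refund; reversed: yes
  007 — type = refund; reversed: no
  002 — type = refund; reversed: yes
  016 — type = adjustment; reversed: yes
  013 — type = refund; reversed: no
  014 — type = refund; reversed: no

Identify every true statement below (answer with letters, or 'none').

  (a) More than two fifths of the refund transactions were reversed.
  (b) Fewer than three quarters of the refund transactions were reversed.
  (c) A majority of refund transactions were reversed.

|A| = 15, |A ∩ B| = 7, |A ∖ B| = 8.
(a) |A ∩ B| / |A| > 2/5: holds.
(b) |A ∩ B| / |A| < 3/4: holds.
(c) |A ∩ B| > |A ∖ B|: fails.

(a), (b)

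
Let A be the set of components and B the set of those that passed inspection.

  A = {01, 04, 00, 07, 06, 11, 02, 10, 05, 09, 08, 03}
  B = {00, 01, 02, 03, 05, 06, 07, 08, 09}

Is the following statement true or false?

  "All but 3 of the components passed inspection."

True

Truth condition: |A ∖ B| = 3.
A (the restrictor) = {01, 04, 00, 07, 06, 11, 02, 10, 05, 09, 08, 03}, |A| = 12.
A ∖ B = {04, 11, 10}, so |A ∖ B| = 3.
|A ∖ B| = 3, so the statement is true.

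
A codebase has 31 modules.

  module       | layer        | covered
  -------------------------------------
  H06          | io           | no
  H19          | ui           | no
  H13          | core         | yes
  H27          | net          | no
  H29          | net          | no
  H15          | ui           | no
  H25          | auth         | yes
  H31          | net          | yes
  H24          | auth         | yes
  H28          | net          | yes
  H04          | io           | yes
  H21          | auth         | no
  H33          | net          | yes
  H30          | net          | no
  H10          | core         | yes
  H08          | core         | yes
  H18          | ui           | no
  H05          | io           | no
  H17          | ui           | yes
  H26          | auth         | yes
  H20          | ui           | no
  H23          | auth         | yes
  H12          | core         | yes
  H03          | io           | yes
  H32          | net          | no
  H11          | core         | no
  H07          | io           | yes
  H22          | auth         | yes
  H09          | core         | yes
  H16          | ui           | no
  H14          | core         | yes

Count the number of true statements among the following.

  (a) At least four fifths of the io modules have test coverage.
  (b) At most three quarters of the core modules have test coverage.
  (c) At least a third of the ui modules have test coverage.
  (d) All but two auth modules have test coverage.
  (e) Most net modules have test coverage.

0

(a) io: |A| = 5, |A ∩ B| = 3; needs |A ∩ B| / |A| ≥ 4/5 — false.
(b) core: |A| = 7, |A ∩ B| = 6; needs |A ∩ B| / |A| ≤ 3/4 — false.
(c) ui: |A| = 6, |A ∩ B| = 1; needs |A ∩ B| / |A| ≥ 1/3 — false.
(d) auth: |A| = 6, |A ∩ B| = 5; needs |A ∖ B| = 2 — false.
(e) net: |A| = 7, |A ∩ B| = 3; needs |A ∩ B| > |A ∖ B| — false.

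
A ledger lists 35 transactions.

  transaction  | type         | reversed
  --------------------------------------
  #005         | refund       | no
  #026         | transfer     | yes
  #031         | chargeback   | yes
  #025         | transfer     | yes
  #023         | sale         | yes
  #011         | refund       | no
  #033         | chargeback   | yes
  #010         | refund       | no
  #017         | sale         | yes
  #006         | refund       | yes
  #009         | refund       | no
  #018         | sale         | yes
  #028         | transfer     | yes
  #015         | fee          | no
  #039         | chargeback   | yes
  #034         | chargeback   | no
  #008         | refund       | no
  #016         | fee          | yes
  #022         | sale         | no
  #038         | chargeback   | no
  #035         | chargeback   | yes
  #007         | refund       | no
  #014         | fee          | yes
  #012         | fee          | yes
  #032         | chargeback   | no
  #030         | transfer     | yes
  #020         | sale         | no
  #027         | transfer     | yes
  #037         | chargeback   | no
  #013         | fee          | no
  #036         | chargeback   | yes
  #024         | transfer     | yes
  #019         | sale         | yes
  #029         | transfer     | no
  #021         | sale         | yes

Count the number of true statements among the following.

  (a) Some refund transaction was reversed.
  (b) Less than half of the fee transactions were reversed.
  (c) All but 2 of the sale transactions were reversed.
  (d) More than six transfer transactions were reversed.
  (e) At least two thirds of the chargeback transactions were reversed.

(a) refund: |A| = 7, |A ∩ B| = 1; needs A ∩ B ≠ ∅ (|A ∩ B| ≥ 1) — true.
(b) fee: |A| = 5, |A ∩ B| = 3; needs |A ∩ B| < |A ∖ B| — false.
(c) sale: |A| = 7, |A ∩ B| = 5; needs |A ∖ B| = 2 — true.
(d) transfer: |A| = 7, |A ∩ B| = 6; needs |A ∩ B| > 6 — false.
(e) chargeback: |A| = 9, |A ∩ B| = 5; needs |A ∩ B| / |A| ≥ 2/3 — false.

2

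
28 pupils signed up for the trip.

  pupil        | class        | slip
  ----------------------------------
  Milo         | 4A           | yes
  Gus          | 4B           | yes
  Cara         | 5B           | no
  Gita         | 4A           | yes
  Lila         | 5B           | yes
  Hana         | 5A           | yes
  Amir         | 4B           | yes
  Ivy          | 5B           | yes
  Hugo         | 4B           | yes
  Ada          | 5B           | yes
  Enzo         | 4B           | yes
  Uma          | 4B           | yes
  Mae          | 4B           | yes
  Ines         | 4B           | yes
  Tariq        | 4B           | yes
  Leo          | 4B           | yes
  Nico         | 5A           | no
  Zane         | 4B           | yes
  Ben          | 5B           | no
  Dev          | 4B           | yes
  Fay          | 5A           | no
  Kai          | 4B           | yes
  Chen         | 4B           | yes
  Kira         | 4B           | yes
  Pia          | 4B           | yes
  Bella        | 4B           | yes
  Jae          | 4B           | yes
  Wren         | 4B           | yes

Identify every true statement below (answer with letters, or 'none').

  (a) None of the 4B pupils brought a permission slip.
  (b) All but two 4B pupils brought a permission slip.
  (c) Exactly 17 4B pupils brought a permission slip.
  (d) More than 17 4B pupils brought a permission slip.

(d)

|A| = 18, |A ∩ B| = 18, |A ∖ B| = 0.
(a) A ∩ B = ∅ (|A ∩ B| = 0): fails.
(b) |A ∖ B| = 2: fails.
(c) |A ∩ B| = 17: fails.
(d) |A ∩ B| > 17: holds.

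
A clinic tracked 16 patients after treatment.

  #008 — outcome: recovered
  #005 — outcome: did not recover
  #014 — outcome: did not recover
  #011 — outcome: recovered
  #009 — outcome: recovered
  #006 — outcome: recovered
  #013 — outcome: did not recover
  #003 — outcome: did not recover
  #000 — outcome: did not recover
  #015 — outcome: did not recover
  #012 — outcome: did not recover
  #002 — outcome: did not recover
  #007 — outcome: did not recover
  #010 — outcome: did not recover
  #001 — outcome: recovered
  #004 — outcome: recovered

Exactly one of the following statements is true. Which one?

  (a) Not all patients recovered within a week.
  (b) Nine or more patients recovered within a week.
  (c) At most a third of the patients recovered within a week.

|A| = 16, |A ∩ B| = 6, |A ∖ B| = 10.
(a) requires A ⊄ B (|A ∖ B| ≥ 1): true.
(b) requires |A ∩ B| ≥ 9: false.
(c) requires |A ∩ B| / |A| ≤ 1/3: false.

(a)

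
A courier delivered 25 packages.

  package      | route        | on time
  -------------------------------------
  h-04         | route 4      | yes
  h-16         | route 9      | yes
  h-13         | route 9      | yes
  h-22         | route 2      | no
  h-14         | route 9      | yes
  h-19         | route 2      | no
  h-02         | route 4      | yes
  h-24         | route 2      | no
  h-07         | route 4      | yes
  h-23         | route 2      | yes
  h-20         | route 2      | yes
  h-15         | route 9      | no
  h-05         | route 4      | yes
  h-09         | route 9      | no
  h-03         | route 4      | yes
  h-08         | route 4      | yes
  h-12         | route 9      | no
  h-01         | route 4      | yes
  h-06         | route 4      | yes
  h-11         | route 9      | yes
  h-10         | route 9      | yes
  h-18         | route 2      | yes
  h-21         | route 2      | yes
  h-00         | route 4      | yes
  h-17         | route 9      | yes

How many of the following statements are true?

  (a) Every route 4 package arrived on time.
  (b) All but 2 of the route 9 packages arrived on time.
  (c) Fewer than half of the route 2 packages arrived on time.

1

(a) route 4: |A| = 9, |A ∩ B| = 9; needs A ⊆ B, i.e. every element of A is in B (|A ∖ B| = 0) — true.
(b) route 9: |A| = 9, |A ∩ B| = 6; needs |A ∖ B| = 2 — false.
(c) route 2: |A| = 7, |A ∩ B| = 4; needs |A ∩ B| < |A ∖ B| — false.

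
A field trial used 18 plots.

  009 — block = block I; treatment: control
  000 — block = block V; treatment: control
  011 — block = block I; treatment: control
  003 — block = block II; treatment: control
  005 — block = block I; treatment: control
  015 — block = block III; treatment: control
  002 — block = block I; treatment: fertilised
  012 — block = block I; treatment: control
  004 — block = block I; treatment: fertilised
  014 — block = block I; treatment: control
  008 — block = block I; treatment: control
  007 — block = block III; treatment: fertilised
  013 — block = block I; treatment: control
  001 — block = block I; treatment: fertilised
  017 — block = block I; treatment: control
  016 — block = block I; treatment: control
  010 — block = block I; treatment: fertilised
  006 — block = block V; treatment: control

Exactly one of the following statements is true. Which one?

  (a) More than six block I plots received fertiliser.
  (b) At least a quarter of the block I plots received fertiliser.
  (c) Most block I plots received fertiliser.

|A| = 13, |A ∩ B| = 4, |A ∖ B| = 9.
(a) requires |A ∩ B| > 6: false.
(b) requires |A ∩ B| / |A| ≥ 1/4: true.
(c) requires |A ∩ B| > |A ∖ B|: false.

(b)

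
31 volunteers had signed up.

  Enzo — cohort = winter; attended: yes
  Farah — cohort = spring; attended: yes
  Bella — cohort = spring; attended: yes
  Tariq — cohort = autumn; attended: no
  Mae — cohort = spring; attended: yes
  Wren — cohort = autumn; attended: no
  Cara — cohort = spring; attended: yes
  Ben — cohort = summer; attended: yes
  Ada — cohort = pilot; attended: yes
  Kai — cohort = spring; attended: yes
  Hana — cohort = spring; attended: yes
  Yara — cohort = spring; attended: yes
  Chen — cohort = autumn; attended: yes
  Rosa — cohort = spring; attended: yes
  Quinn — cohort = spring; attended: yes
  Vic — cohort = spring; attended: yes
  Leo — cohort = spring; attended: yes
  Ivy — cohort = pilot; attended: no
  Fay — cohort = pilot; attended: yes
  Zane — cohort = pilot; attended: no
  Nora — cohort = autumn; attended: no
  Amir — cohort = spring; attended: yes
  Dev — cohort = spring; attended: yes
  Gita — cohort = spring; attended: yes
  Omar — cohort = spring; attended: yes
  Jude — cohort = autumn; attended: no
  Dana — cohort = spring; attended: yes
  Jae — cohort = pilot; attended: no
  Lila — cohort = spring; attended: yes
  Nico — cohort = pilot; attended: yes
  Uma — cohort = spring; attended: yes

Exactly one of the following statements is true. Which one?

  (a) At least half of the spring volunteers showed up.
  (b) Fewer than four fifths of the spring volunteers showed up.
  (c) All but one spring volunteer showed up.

|A| = 18, |A ∩ B| = 18, |A ∖ B| = 0.
(a) requires |A ∩ B| ≥ |A ∖ B|: true.
(b) requires |A ∩ B| / |A| < 4/5: false.
(c) requires |A ∖ B| = 1: false.

(a)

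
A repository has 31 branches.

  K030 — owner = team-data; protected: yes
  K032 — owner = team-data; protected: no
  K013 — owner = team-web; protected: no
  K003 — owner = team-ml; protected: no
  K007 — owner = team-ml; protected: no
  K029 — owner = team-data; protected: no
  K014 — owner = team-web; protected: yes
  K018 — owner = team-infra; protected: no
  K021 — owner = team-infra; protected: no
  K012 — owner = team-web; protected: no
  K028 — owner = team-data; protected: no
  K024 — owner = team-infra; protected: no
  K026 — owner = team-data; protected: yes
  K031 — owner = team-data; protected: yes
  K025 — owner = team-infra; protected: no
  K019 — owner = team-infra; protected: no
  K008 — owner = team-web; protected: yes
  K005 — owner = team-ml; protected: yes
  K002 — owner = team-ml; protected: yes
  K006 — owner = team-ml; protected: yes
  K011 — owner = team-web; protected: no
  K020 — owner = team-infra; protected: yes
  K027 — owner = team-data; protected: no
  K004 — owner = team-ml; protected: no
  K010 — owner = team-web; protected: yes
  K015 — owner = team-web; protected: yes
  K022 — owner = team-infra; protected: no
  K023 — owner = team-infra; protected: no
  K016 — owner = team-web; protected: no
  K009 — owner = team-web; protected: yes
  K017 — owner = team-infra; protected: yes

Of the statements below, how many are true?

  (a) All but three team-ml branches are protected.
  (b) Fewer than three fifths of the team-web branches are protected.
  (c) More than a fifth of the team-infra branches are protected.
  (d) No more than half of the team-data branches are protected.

4

(a) team-ml: |A| = 6, |A ∩ B| = 3; needs |A ∖ B| = 3 — true.
(b) team-web: |A| = 9, |A ∩ B| = 5; needs |A ∩ B| / |A| < 3/5 — true.
(c) team-infra: |A| = 9, |A ∩ B| = 2; needs |A ∩ B| / |A| > 1/5 — true.
(d) team-data: |A| = 7, |A ∩ B| = 3; needs |A ∩ B| ≤ |A ∖ B| — true.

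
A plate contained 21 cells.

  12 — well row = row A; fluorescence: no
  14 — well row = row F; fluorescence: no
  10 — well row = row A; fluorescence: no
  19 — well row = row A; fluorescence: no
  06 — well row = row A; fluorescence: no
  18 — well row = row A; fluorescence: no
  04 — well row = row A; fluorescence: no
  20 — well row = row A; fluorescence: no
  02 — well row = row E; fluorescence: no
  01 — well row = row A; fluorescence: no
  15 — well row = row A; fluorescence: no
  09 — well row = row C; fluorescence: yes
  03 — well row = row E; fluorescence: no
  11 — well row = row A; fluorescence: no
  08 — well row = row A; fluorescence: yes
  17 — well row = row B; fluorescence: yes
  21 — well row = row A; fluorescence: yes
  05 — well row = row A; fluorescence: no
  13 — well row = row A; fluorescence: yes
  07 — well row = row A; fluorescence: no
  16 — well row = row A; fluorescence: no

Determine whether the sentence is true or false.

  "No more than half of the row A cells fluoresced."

'No more than half of the row A cells fluoresced' holds iff |A ∩ B| ≤ |A ∖ B|.
|A| = 16, |A ∩ B| = 3, |A ∖ B| = 13.
3 < 13, so the statement is true.

True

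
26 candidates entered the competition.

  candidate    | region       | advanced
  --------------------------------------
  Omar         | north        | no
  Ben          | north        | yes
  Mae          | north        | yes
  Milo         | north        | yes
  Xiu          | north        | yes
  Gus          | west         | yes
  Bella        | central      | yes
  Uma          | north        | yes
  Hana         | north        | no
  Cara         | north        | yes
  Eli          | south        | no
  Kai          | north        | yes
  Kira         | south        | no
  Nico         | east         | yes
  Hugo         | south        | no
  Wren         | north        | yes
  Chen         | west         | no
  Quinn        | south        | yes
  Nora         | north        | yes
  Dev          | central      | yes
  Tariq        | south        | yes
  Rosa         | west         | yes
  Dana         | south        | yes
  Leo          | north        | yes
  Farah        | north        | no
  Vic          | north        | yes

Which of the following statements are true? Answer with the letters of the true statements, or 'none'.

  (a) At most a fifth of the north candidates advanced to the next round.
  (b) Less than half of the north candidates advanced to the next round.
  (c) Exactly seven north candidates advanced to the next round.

|A| = 14, |A ∩ B| = 11, |A ∖ B| = 3.
(a) |A ∩ B| / |A| ≤ 1/5: fails.
(b) |A ∩ B| < |A ∖ B|: fails.
(c) |A ∩ B| = 7: fails.

none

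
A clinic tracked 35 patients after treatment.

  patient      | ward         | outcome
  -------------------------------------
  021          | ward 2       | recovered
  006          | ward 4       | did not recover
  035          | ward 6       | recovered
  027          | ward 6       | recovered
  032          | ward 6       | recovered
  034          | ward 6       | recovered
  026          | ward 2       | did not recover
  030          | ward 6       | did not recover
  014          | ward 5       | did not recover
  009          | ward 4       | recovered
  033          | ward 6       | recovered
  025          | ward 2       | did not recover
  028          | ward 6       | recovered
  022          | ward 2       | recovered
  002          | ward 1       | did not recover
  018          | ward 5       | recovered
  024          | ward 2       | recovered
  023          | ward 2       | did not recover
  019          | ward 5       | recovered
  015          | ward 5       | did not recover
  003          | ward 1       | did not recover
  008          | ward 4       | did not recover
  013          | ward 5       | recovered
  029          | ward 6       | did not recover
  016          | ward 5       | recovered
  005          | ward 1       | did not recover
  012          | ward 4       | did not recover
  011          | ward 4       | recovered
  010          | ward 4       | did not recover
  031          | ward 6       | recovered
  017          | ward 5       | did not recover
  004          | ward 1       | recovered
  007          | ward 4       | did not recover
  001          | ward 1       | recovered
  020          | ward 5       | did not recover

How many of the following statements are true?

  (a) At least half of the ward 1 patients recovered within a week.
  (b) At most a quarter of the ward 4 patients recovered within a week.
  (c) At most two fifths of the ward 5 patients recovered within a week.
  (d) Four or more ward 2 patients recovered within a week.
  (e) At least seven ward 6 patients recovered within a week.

(a) ward 1: |A| = 5, |A ∩ B| = 2; needs |A ∩ B| ≥ |A ∖ B| — false.
(b) ward 4: |A| = 7, |A ∩ B| = 2; needs |A ∩ B| / |A| ≤ 1/4 — false.
(c) ward 5: |A| = 8, |A ∩ B| = 4; needs |A ∩ B| / |A| ≤ 2/5 — false.
(d) ward 2: |A| = 6, |A ∩ B| = 3; needs |A ∩ B| ≥ 4 — false.
(e) ward 6: |A| = 9, |A ∩ B| = 7; needs |A ∩ B| ≥ 7 — true.

1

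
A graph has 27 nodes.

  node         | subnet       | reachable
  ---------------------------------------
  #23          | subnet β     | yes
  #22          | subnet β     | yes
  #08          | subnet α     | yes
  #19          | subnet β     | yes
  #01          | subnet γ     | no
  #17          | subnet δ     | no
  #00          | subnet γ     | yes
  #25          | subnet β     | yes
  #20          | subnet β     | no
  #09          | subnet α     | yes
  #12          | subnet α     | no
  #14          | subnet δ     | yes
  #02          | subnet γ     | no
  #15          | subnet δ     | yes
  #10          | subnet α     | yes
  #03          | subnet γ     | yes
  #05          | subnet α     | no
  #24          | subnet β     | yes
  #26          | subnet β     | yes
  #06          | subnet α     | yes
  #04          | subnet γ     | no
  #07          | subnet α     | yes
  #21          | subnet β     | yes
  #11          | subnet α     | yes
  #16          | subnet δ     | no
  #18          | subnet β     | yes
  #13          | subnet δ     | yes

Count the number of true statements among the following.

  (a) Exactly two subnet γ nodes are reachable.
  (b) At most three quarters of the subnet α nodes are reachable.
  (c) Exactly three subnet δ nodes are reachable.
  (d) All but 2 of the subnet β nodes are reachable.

(a) subnet γ: |A| = 5, |A ∩ B| = 2; needs |A ∩ B| = 2 — true.
(b) subnet α: |A| = 8, |A ∩ B| = 6; needs |A ∩ B| / |A| ≤ 3/4 — true.
(c) subnet δ: |A| = 5, |A ∩ B| = 3; needs |A ∩ B| = 3 — true.
(d) subnet β: |A| = 9, |A ∩ B| = 8; needs |A ∖ B| = 2 — false.

3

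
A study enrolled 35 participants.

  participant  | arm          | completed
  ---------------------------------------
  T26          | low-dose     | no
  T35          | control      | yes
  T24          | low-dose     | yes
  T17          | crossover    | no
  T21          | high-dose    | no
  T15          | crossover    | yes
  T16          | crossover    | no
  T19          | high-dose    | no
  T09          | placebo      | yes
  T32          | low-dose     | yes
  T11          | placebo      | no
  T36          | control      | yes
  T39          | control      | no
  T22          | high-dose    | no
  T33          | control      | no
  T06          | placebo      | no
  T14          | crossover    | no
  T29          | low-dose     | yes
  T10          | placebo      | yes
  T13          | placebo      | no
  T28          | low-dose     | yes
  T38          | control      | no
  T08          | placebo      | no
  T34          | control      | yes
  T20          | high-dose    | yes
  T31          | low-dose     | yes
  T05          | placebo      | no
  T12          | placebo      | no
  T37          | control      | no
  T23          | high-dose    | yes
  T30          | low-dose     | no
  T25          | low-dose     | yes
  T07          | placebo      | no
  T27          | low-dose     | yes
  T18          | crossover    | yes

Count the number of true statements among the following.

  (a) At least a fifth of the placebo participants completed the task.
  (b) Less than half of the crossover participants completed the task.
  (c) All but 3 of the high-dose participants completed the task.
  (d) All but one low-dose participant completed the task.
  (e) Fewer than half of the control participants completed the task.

(a) placebo: |A| = 9, |A ∩ B| = 2; needs |A ∩ B| / |A| ≥ 1/5 — true.
(b) crossover: |A| = 5, |A ∩ B| = 2; needs |A ∩ B| < |A ∖ B| — true.
(c) high-dose: |A| = 5, |A ∩ B| = 2; needs |A ∖ B| = 3 — true.
(d) low-dose: |A| = 9, |A ∩ B| = 7; needs |A ∖ B| = 1 — false.
(e) control: |A| = 7, |A ∩ B| = 3; needs |A ∩ B| < |A ∖ B| — true.

4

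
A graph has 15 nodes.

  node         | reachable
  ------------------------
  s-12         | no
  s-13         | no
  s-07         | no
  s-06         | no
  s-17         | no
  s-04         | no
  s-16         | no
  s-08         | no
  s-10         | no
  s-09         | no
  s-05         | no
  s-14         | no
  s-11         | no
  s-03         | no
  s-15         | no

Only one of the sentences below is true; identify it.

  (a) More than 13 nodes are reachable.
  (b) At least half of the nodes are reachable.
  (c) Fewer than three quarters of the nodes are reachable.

(c)

|A| = 15, |A ∩ B| = 0, |A ∖ B| = 15.
(a) requires |A ∩ B| > 13: false.
(b) requires |A ∩ B| ≥ |A ∖ B|: false.
(c) requires |A ∩ B| / |A| < 3/4: true.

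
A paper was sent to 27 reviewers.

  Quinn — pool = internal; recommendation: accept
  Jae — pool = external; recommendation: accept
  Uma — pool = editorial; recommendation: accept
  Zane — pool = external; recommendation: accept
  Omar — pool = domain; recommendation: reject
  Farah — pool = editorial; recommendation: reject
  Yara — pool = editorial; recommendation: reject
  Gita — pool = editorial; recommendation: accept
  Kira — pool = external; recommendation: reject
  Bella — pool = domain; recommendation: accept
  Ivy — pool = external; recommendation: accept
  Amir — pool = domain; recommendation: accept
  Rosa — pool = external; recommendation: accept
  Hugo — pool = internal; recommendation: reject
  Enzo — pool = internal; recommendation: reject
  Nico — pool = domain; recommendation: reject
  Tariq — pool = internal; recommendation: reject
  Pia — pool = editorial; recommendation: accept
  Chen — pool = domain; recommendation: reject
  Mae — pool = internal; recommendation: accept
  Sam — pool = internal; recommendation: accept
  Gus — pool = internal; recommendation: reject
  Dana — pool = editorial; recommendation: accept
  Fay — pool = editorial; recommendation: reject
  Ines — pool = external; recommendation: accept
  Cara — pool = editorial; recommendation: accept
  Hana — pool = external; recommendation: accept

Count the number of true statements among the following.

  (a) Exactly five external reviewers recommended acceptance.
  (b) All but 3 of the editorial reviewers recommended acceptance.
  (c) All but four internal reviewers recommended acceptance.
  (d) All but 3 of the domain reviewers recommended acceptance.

(a) external: |A| = 7, |A ∩ B| = 6; needs |A ∩ B| = 5 — false.
(b) editorial: |A| = 8, |A ∩ B| = 5; needs |A ∖ B| = 3 — true.
(c) internal: |A| = 7, |A ∩ B| = 3; needs |A ∖ B| = 4 — true.
(d) domain: |A| = 5, |A ∩ B| = 2; needs |A ∖ B| = 3 — true.

3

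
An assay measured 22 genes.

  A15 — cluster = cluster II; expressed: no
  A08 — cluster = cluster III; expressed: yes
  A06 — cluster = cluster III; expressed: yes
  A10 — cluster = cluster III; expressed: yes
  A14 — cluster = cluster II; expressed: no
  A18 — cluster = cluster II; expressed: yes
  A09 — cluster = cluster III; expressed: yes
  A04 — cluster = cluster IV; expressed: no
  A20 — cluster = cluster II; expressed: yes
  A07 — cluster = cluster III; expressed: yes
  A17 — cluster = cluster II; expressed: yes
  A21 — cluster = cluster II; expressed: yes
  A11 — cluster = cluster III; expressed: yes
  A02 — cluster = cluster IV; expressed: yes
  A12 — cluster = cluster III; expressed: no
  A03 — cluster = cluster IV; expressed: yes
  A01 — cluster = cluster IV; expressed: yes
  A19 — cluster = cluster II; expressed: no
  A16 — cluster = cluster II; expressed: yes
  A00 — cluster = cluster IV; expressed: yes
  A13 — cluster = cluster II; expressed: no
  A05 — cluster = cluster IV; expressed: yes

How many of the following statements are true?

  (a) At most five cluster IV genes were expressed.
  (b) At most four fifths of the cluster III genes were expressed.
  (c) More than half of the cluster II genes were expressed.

2

(a) cluster IV: |A| = 6, |A ∩ B| = 5; needs |A ∩ B| ≤ 5 — true.
(b) cluster III: |A| = 7, |A ∩ B| = 6; needs |A ∩ B| / |A| ≤ 4/5 — false.
(c) cluster II: |A| = 9, |A ∩ B| = 5; needs |A ∩ B| > |A ∖ B| — true.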